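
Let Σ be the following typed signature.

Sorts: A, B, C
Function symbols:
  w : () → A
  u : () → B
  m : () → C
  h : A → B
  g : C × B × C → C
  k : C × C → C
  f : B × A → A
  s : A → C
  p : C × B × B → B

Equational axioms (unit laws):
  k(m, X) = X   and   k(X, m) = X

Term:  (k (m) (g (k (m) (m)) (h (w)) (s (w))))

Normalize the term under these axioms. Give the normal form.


normal form = (g (m) (h (w)) (s (w)))

1. (k (m) (g (k (m) (m)) (h (w)) (s (w))))  →  (g (k (m) (m)) (h (w)) (s (w)))
2. (g (k (m) (m)) (h (w)) (s (w)))  →  (g (m) (h (w)) (s (w)))


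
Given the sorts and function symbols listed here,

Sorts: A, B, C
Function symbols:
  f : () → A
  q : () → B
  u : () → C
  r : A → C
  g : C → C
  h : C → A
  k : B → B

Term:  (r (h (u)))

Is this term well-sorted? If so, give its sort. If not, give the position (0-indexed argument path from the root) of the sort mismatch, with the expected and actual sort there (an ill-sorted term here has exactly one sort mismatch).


well-sorted; sort = C

    (u) : C
  (h (u)) : A
(r (h (u))) : C


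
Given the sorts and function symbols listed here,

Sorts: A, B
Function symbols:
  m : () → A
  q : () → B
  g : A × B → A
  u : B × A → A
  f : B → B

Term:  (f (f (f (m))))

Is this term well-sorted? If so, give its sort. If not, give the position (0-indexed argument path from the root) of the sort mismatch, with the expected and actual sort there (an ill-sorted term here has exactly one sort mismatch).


      (m) : A
    (f (m)) : ✗ arg 0 at [0, 0, 0] has sort A, expected B

ill-sorted at position [0, 0, 0]: expected B, got A


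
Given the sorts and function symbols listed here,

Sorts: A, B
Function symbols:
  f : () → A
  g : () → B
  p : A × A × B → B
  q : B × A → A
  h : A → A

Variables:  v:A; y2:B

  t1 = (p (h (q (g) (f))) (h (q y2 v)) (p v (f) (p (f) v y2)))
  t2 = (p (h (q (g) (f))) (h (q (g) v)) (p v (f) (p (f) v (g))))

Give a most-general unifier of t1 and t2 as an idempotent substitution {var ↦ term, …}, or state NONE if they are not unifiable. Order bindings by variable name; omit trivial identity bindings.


{y2 ↦ (g)}


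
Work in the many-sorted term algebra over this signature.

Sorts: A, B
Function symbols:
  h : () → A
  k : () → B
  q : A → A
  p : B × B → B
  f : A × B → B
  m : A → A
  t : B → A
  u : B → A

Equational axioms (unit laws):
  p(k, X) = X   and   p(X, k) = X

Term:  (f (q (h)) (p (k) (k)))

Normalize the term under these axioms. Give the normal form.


1. (f (q (h)) (p (k) (k)))  →  (f (q (h)) (k))

normal form = (f (q (h)) (k))


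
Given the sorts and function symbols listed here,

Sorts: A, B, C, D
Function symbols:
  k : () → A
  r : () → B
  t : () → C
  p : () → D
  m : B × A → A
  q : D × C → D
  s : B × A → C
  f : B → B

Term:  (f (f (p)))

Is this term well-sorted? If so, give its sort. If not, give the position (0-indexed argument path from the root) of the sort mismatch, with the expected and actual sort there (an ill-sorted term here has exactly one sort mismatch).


    (p) : D
  (f (p)) : ✗ arg 0 at [0, 0] has sort D, expected B

ill-sorted at position [0, 0]: expected B, got D


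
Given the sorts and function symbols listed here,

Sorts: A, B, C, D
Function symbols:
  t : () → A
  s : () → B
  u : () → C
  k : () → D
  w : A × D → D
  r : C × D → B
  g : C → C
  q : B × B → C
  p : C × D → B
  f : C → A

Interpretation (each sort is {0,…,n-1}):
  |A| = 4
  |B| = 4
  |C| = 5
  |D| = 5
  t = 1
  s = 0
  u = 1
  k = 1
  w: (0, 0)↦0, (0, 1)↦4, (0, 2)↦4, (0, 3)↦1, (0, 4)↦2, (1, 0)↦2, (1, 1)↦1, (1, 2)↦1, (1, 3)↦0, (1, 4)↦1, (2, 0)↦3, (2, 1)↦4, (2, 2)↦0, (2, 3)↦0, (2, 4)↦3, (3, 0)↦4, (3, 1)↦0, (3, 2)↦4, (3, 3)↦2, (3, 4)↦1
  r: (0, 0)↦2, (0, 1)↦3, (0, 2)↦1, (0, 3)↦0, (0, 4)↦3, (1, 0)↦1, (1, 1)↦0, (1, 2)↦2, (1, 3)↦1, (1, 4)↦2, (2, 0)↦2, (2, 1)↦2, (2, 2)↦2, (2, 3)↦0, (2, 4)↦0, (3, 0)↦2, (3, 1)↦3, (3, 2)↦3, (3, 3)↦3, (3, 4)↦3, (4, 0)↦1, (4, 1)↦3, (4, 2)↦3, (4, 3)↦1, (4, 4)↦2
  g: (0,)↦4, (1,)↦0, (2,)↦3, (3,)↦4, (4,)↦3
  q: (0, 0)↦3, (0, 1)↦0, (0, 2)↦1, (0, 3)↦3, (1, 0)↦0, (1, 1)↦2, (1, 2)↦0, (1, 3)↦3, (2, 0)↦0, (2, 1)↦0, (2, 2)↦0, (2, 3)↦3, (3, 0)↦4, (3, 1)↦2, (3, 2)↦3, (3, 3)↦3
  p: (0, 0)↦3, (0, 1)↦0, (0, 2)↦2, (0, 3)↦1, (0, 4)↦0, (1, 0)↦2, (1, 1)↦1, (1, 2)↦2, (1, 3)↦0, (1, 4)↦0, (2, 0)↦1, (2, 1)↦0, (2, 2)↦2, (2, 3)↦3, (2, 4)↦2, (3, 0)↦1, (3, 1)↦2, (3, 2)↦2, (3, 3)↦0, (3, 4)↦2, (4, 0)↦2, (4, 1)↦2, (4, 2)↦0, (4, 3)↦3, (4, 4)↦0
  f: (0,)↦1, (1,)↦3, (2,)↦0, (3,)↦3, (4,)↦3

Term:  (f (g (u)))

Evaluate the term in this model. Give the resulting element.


  u = 1
  (g (u)) = g(1,) = 0
  (f (g (u))) = f(0,) = 1

value = 1


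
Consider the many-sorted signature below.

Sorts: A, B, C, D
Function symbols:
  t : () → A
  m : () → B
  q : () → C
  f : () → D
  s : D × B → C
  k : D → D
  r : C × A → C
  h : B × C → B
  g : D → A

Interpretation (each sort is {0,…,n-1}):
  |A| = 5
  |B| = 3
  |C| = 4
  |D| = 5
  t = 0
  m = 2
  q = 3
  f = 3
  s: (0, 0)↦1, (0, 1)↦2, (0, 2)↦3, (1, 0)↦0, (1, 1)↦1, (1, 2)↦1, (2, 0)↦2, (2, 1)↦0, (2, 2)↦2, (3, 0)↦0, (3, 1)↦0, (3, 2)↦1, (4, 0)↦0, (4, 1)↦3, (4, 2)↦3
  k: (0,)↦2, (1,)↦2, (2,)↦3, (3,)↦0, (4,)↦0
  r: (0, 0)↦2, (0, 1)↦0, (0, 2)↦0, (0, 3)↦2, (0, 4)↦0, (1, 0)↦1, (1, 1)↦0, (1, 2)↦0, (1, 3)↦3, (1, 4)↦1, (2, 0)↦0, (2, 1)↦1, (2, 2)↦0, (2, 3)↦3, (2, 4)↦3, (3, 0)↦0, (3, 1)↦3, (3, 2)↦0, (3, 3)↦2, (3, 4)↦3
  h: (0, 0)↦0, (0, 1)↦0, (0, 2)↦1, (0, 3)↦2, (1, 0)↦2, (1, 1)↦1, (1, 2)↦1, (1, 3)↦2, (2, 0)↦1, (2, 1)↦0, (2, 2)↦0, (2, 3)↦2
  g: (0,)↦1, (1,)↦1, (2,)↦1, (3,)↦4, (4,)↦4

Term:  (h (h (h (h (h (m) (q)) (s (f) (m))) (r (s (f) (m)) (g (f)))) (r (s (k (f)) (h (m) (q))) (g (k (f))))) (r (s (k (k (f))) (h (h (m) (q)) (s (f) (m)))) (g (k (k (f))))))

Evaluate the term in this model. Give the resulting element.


value = 0

  m = 2
  q = 3
  (h (m) (q)) = h(2, 3) = 2
  f = 3
  m = 2
  (s (f) (m)) = s(3, 2) = 1
  (h (h (m) (q)) (s (f) (m))) = h(2, 1) = 0
  f = 3
  m = 2
  (s (f) (m)) = s(3, 2) = 1
  f = 3
  (g (f)) = g(3,) = 4
  (r (s (f) (m)) (g (f))) = r(1, 4) = 1
  (h (h (h (m) (q)) (s (f) (m))) (r (s (f) (m)) (g (f)))) = h(0, 1) = 0
  f = 3
  (k (f)) = k(3,) = 0
  m = 2
  q = 3
  (h (m) (q)) = h(2, 3) = 2
  (s (k (f)) (h (m) (q))) = s(0, 2) = 3
  f = 3
  (k (f)) = k(3,) = 0
  (g (k (f))) = g(0,) = 1
  (r (s (k (f)) (h (m) (q))) (g (k (f)))) = r(3, 1) = 3
  (h (h (h (h (m) (q)) (s (f) (m))) (r (s (f) (m)) (g (f)))) (r (s (k (f)) (h (m) (q))) (g (k (f))))) = h(0, 3) = 2
  f = 3
  (k (f)) = k(3,) = 0
  (k (k (f))) = k(0,) = 2
  m = 2
  q = 3
  (h (m) (q)) = h(2, 3) = 2
  f = 3
  m = 2
  (s (f) (m)) = s(3, 2) = 1
  (h (h (m) (q)) (s (f) (m))) = h(2, 1) = 0
  (s (k (k (f))) (h (h (m) (q)) (s (f) (m)))) = s(2, 0) = 2
  f = 3
  (k (f)) = k(3,) = 0
  (k (k (f))) = k(0,) = 2
  (g (k (k (f)))) = g(2,) = 1
  (r (s (k (k (f))) (h (h (m) (q)) (s (f) (m)))) (g (k (k (f))))) = r(2, 1) = 1
  (h (h (h (h (h (m) (q)) (s (f) (m))) (r (s (f) (m)) (g (f)))) (r (s (k (f)) (h (m) (q))) (g (k (f))))) (r (s (k (k (f))) (h (h (m) (q)) (s (f) (m)))) (g (k (k (f)))))) = h(2, 1) = 0


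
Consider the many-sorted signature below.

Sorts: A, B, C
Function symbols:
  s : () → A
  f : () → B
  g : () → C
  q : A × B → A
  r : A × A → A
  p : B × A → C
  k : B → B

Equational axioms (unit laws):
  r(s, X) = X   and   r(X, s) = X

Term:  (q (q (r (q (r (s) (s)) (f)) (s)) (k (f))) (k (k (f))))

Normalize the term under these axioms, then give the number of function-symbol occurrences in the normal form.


1. (q (q (r (q (r (s) (s)) (f)) (s)) (k (f))) (k (k (f))))  →  (q (q (q (r (s) (s)) (f)) (k (f))) (k (k (f))))
2. (q (q (q (r (s) (s)) (f)) (k (f))) (k (k (f))))  →  (q (q (q (s) (f)) (k (f))) (k (k (f))))
normal form: (q (q (q (s) (f)) (k (f))) (k (k (f))))

size = 10


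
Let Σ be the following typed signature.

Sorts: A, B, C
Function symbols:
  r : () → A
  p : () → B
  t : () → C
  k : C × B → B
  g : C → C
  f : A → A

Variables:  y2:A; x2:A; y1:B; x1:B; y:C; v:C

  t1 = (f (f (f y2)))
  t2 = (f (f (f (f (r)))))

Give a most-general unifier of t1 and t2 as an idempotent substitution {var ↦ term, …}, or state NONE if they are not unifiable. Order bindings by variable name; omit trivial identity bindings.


{y2 ↦ (f (r))}


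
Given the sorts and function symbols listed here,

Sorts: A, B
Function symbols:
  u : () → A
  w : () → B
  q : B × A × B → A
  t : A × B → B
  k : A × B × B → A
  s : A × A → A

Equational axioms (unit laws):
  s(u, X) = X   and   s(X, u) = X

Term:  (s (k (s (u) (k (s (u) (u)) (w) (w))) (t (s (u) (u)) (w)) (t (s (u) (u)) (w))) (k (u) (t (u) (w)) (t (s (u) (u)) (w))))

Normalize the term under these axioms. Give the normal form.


1. (s (k (s (u) (k (s (u) (u)) (w) (w))) (t (s (u) (u)) (w)) (t (s (u) (u)) (w))) (k (u) (t (u) (w)) (t (s (u) (u)) (w))))  →  (s (k (k (s (u) (u)) (w) (w)) (t (s (u) (u)) (w)) (t (s (u) (u)) (w))) (k (u) (t (u) (w)) (t (s (u) (u)) (w))))
2. (s (k (k (s (u) (u)) (w) (w)) (t (s (u) (u)) (w)) (t (s (u) (u)) (w))) (k (u) (t (u) (w)) (t (s (u) (u)) (w))))  →  (s (k (k (u) (w) (w)) (t (s (u) (u)) (w)) (t (s (u) (u)) (w))) (k (u) (t (u) (w)) (t (s (u) (u)) (w))))
3. (s (k (k (u) (w) (w)) (t (s (u) (u)) (w)) (t (s (u) (u)) (w))) (k (u) (t (u) (w)) (t (s (u) (u)) (w))))  →  (s (k (k (u) (w) (w)) (t (u) (w)) (t (s (u) (u)) (w))) (k (u) (t (u) (w)) (t (s (u) (u)) (w))))
4. (s (k (k (u) (w) (w)) (t (u) (w)) (t (s (u) (u)) (w))) (k (u) (t (u) (w)) (t (s (u) (u)) (w))))  →  (s (k (k (u) (w) (w)) (t (u) (w)) (t (u) (w))) (k (u) (t (u) (w)) (t (s (u) (u)) (w))))
5. (s (k (k (u) (w) (w)) (t (u) (w)) (t (u) (w))) (k (u) (t (u) (w)) (t (s (u) (u)) (w))))  →  (s (k (k (u) (w) (w)) (t (u) (w)) (t (u) (w))) (k (u) (t (u) (w)) (t (u) (w))))

normal form = (s (k (k (u) (w) (w)) (t (u) (w)) (t (u) (w))) (k (u) (t (u) (w)) (t (u) (w))))


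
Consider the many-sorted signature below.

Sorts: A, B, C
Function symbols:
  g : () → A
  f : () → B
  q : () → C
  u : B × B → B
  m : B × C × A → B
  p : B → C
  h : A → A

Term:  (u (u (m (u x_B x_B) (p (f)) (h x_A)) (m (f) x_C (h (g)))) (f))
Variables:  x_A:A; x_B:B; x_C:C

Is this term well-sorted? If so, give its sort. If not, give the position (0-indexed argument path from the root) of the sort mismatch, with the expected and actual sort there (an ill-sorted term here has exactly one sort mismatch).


well-sorted; sort = B

        x_B : B
        x_B : B
      (u x_B x_B) : B
        (f) : B
      (p (f)) : C
        x_A : A
      (h x_A) : A
    (m (u x_B x_B) (p (f)) (h x_A)) : B
      (f) : B
      x_C : C
        (g) : A
      (h (g)) : A
    (m (f) x_C (h (g))) : B
  (u (m (u x_B x_B) (p (f)) (h x_A)) (m (f) x_C (h (g)))) : B
  (f) : B
(u (u (m (u x_B x_B) (p (f)) (h x_A)) (m (f) x_C (h (g)))) (f)) : B


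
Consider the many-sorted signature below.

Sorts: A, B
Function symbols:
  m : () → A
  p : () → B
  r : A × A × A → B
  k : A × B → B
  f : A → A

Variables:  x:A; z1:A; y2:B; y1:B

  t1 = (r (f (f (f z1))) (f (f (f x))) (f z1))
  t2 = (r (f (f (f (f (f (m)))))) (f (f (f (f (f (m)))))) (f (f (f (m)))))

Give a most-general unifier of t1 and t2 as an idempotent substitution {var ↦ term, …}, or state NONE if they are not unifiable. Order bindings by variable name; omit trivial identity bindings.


{x ↦ (f (f (m))), z1 ↦ (f (f (m)))}


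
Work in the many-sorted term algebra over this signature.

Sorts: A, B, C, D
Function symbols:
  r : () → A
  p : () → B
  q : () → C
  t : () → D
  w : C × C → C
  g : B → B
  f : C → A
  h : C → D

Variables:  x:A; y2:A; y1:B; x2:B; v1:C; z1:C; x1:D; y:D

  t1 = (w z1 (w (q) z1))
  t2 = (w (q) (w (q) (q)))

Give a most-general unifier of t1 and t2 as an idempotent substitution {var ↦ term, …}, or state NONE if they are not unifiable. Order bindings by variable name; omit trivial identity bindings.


{z1 ↦ (q)}


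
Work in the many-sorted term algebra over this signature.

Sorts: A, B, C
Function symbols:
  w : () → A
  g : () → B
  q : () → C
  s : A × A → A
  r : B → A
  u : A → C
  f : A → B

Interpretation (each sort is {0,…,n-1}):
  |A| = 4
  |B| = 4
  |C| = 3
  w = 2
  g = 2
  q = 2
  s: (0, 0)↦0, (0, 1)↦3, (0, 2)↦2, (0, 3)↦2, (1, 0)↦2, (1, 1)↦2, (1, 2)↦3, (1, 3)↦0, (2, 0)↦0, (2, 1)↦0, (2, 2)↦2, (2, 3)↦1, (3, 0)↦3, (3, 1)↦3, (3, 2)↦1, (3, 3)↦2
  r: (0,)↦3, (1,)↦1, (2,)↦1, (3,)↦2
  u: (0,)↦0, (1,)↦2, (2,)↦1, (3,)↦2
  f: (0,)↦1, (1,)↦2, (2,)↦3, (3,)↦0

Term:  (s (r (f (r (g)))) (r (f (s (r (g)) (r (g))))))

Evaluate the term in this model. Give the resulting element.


value = 3

  g = 2
  (r (g)) = r(2,) = 1
  (f (r (g))) = f(1,) = 2
  (r (f (r (g)))) = r(2,) = 1
  g = 2
  (r (g)) = r(2,) = 1
  g = 2
  (r (g)) = r(2,) = 1
  (s (r (g)) (r (g))) = s(1, 1) = 2
  (f (s (r (g)) (r (g)))) = f(2,) = 3
  (r (f (s (r (g)) (r (g))))) = r(3,) = 2
  (s (r (f (r (g)))) (r (f (s (r (g)) (r (g)))))) = s(1, 2) = 3


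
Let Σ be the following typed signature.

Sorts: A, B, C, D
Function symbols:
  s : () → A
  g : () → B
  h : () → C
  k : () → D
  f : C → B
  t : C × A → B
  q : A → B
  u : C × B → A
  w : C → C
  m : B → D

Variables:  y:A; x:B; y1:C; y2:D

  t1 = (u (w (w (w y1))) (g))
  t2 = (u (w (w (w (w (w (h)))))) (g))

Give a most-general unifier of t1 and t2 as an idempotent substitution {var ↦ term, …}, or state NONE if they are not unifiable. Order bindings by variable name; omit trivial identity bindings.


{y1 ↦ (w (w (h)))}


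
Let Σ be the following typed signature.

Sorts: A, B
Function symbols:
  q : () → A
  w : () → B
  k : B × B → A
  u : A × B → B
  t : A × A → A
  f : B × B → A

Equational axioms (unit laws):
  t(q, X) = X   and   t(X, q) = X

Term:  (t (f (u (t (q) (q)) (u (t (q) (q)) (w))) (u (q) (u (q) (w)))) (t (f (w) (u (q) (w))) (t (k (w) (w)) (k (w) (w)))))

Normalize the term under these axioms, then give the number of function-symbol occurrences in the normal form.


size = 25

1. (t (f (u (t (q) (q)) (u (t (q) (q)) (w))) (u (q) (u (q) (w)))) (t (f (w) (u (q) (w))) (t (k (w) (w)) (k (w) (w)))))  →  (t (f (u (q) (u (t (q) (q)) (w))) (u (q) (u (q) (w)))) (t (f (w) (u (q) (w))) (t (k (w) (w)) (k (w) (w)))))
2. (t (f (u (q) (u (t (q) (q)) (w))) (u (q) (u (q) (w)))) (t (f (w) (u (q) (w))) (t (k (w) (w)) (k (w) (w)))))  →  (t (f (u (q) (u (q) (w))) (u (q) (u (q) (w)))) (t (f (w) (u (q) (w))) (t (k (w) (w)) (k (w) (w)))))
normal form: (t (f (u (q) (u (q) (w))) (u (q) (u (q) (w)))) (t (f (w) (u (q) (w))) (t (k (w) (w)) (k (w) (w)))))


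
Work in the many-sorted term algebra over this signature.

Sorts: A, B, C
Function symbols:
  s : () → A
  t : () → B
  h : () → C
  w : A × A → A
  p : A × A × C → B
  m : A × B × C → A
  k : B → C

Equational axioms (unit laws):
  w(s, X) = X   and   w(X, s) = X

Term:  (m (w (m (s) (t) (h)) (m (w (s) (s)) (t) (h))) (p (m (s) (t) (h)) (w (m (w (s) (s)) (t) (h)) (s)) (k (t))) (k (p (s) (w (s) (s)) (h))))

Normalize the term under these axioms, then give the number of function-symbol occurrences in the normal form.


1. (m (w (m (s) (t) (h)) (m (w (s) (s)) (t) (h))) (p (m (s) (t) (h)) (w (m (w (s) (s)) (t) (h)) (s)) (k (t))) (k (p (s) (w (s) (s)) (h))))  →  (m (w (m (s) (t) (h)) (m (s) (t) (h))) (p (m (s) (t) (h)) (w (m (w (s) (s)) (t) (h)) (s)) (k (t))) (k (p (s) (w (s) (s)) (h))))
2. (m (w (m (s) (t) (h)) (m (s) (t) (h))) (p (m (s) (t) (h)) (w (m (w (s) (s)) (t) (h)) (s)) (k (t))) (k (p (s) (w (s) (s)) (h))))  →  (m (w (m (s) (t) (h)) (m (s) (t) (h))) (p (m (s) (t) (h)) (m (w (s) (s)) (t) (h)) (k (t))) (k (p (s) (w (s) (s)) (h))))
3. (m (w (m (s) (t) (h)) (m (s) (t) (h))) (p (m (s) (t) (h)) (m (w (s) (s)) (t) (h)) (k (t))) (k (p (s) (w (s) (s)) (h))))  →  (m (w (m (s) (t) (h)) (m (s) (t) (h))) (p (m (s) (t) (h)) (m (s) (t) (h)) (k (t))) (k (p (s) (w (s) (s)) (h))))
4. (m (w (m (s) (t) (h)) (m (s) (t) (h))) (p (m (s) (t) (h)) (m (s) (t) (h)) (k (t))) (k (p (s) (w (s) (s)) (h))))  →  (m (w (m (s) (t) (h)) (m (s) (t) (h))) (p (m (s) (t) (h)) (m (s) (t) (h)) (k (t))) (k (p (s) (s) (h))))
normal form: (m (w (m (s) (t) (h)) (m (s) (t) (h))) (p (m (s) (t) (h)) (m (s) (t) (h)) (k (t))) (k (p (s) (s) (h))))

size = 26


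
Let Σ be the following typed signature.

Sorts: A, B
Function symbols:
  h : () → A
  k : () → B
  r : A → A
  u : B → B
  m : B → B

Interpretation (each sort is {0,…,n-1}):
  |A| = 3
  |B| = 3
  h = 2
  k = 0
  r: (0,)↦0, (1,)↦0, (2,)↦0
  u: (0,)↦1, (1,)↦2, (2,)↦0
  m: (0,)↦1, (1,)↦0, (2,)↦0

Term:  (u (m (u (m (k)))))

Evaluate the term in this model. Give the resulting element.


  k = 0
  (m (k)) = m(0,) = 1
  (u (m (k))) = u(1,) = 2
  (m (u (m (k)))) = m(2,) = 0
  (u (m (u (m (k))))) = u(0,) = 1

value = 1


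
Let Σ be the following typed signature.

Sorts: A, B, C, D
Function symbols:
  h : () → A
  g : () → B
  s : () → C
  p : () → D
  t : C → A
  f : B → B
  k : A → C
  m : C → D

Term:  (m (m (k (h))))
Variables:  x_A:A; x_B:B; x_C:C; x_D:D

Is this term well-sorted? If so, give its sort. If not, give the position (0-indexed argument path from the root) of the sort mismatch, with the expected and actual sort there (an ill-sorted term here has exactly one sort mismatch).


ill-sorted at position [0]: expected C, got D

      (h) : A
    (k (h)) : C
  (m (k (h))) : D
(m (m (k (h)))) : ✗ arg 0 at [0] has sort D, expected C


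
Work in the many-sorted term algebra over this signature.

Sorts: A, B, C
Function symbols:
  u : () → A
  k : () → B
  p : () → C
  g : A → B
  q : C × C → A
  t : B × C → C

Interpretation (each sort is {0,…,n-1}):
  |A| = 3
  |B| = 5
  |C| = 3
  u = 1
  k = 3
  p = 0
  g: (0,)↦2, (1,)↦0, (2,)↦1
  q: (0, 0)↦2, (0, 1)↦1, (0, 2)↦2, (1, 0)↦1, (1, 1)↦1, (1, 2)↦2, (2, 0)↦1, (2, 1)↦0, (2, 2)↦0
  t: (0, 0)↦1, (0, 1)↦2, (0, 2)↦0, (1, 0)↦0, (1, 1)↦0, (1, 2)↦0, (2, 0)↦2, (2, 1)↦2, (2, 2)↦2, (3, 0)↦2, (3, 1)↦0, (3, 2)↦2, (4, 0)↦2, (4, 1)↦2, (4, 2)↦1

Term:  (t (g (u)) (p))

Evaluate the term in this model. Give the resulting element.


  u = 1
  (g (u)) = g(1,) = 0
  p = 0
  (t (g (u)) (p)) = t(0, 0) = 1

value = 1


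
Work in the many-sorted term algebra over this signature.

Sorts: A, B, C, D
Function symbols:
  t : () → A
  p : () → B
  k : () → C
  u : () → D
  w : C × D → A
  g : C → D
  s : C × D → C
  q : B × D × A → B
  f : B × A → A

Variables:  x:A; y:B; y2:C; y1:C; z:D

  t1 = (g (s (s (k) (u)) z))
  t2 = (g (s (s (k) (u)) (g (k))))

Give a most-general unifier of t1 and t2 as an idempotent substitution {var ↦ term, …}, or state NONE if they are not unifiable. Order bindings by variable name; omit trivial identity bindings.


{z ↦ (g (k))}


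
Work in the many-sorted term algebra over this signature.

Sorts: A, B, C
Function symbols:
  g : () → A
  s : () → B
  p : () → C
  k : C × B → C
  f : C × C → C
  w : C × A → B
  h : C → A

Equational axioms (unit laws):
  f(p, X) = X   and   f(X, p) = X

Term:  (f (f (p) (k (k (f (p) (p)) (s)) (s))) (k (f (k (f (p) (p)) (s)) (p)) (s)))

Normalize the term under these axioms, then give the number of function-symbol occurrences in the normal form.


size = 11

1. (f (f (p) (k (k (f (p) (p)) (s)) (s))) (k (f (k (f (p) (p)) (s)) (p)) (s)))  →  (f (k (k (f (p) (p)) (s)) (s)) (k (f (k (f (p) (p)) (s)) (p)) (s)))
2. (f (k (k (f (p) (p)) (s)) (s)) (k (f (k (f (p) (p)) (s)) (p)) (s)))  →  (f (k (k (p) (s)) (s)) (k (f (k (f (p) (p)) (s)) (p)) (s)))
3. (f (k (k (p) (s)) (s)) (k (f (k (f (p) (p)) (s)) (p)) (s)))  →  (f (k (k (p) (s)) (s)) (k (k (f (p) (p)) (s)) (s)))
4. (f (k (k (p) (s)) (s)) (k (k (f (p) (p)) (s)) (s)))  →  (f (k (k (p) (s)) (s)) (k (k (p) (s)) (s)))
normal form: (f (k (k (p) (s)) (s)) (k (k (p) (s)) (s)))


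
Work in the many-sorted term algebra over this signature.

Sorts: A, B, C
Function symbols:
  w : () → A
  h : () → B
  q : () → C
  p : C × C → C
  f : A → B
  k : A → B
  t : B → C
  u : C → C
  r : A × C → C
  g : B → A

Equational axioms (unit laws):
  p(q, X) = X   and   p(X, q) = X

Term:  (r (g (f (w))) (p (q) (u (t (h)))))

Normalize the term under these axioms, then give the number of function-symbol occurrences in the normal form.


size = 7

1. (r (g (f (w))) (p (q) (u (t (h)))))  →  (r (g (f (w))) (u (t (h))))
normal form: (r (g (f (w))) (u (t (h))))


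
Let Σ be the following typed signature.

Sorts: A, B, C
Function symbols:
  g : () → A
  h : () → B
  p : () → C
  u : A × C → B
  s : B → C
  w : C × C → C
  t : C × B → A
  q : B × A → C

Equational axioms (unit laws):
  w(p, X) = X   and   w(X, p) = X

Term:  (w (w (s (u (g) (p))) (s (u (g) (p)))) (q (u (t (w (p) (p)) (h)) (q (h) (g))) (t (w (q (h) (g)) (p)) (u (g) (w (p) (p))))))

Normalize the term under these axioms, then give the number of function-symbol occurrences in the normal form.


size = 25

1. (w (w (s (u (g) (p))) (s (u (g) (p)))) (q (u (t (w (p) (p)) (h)) (q (h) (g))) (t (w (q (h) (g)) (p)) (u (g) (w (p) (p))))))  →  (w (w (s (u (g) (p))) (s (u (g) (p)))) (q (u (t (p) (h)) (q (h) (g))) (t (w (q (h) (g)) (p)) (u (g) (w (p) (p))))))
2. (w (w (s (u (g) (p))) (s (u (g) (p)))) (q (u (t (p) (h)) (q (h) (g))) (t (w (q (h) (g)) (p)) (u (g) (w (p) (p))))))  →  (w (w (s (u (g) (p))) (s (u (g) (p)))) (q (u (t (p) (h)) (q (h) (g))) (t (q (h) (g)) (u (g) (w (p) (p))))))
3. (w (w (s (u (g) (p))) (s (u (g) (p)))) (q (u (t (p) (h)) (q (h) (g))) (t (q (h) (g)) (u (g) (w (p) (p))))))  →  (w (w (s (u (g) (p))) (s (u (g) (p)))) (q (u (t (p) (h)) (q (h) (g))) (t (q (h) (g)) (u (g) (p)))))
normal form: (w (w (s (u (g) (p))) (s (u (g) (p)))) (q (u (t (p) (h)) (q (h) (g))) (t (q (h) (g)) (u (g) (p)))))


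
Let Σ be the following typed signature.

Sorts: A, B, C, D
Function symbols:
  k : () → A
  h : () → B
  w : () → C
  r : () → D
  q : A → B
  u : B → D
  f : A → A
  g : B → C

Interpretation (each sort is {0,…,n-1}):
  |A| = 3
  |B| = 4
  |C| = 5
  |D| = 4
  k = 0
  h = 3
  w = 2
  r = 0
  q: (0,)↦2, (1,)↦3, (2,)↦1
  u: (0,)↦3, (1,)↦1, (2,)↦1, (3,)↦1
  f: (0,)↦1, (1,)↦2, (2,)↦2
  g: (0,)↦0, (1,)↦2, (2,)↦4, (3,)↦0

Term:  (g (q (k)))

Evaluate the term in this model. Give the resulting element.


value = 4

  k = 0
  (q (k)) = q(0,) = 2
  (g (q (k))) = g(2,) = 4


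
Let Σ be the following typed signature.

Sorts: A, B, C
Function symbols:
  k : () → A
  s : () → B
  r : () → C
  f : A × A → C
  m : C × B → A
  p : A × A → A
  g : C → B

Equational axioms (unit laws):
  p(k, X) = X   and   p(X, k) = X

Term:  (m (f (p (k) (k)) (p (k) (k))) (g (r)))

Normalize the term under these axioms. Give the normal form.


1. (m (f (p (k) (k)) (p (k) (k))) (g (r)))  →  (m (f (k) (p (k) (k))) (g (r)))
2. (m (f (k) (p (k) (k))) (g (r)))  →  (m (f (k) (k)) (g (r)))

normal form = (m (f (k) (k)) (g (r)))


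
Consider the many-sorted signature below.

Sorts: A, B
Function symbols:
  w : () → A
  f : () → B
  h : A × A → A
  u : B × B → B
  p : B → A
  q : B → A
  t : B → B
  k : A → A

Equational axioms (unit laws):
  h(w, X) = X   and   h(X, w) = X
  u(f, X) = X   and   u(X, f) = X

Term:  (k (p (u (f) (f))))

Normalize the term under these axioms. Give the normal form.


1. (k (p (u (f) (f))))  →  (k (p (f)))

normal form = (k (p (f)))


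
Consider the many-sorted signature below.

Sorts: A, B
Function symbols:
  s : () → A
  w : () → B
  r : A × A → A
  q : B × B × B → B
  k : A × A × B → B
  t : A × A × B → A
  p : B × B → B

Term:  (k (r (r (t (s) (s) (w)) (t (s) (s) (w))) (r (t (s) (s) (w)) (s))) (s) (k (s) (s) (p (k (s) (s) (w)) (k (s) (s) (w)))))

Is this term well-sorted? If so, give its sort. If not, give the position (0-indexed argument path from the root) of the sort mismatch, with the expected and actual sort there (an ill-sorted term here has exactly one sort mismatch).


well-sorted; sort = B

        (s) : A
        (s) : A
        (w) : B
      (t (s) (s) (w)) : A
        (s) : A
        (s) : A
        (w) : B
      (t (s) (s) (w)) : A
    (r (t (s) (s) (w)) (t (s) (s) (w))) : A
        (s) : A
        (s) : A
        (w) : B
      (t (s) (s) (w)) : A
      (s) : A
    (r (t (s) (s) (w)) (s)) : A
  (r (r (t (s) (s) (w)) (t (s) (s) (w))) (r (t (s) (s) (w)) (s))) : A
  (s) : A
    (s) : A
    (s) : A
        (s) : A
        (s) : A
        (w) : B
      (k (s) (s) (w)) : B
        (s) : A
        (s) : A
        (w) : B
      (k (s) (s) (w)) : B
    (p (k (s) (s) (w)) (k (s) (s) (w))) : B
  (k (s) (s) (p (k (s) (s) (w)) (k (s) (s) (w)))) : B
(k (r (r (t (s) (s) (w)) (t (s) (s) (w))) (r (t (s) (s) (w)) (s))) (s) (k (s) (s) (p (k (s) (s) (w)) (k (s) (s) (w))))) : B


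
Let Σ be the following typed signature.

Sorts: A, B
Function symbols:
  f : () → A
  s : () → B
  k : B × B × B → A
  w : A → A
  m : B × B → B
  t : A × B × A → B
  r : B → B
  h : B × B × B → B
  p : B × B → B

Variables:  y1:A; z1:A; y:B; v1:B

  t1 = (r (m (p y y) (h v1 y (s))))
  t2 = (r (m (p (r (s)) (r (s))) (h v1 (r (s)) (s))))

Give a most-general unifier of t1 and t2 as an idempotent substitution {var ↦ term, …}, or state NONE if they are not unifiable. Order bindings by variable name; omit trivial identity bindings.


{y ↦ (r (s))}


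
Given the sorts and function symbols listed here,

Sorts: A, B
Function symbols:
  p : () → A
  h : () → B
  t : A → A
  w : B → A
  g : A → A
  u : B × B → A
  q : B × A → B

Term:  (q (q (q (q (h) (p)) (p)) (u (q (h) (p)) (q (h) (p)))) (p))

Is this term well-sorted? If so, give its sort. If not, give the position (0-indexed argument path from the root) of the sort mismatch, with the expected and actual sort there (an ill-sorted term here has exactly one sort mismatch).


        (h) : B
        (p) : A
      (q (h) (p)) : B
      (p) : A
    (q (q (h) (p)) (p)) : B
        (h) : B
        (p) : A
      (q (h) (p)) : B
        (h) : B
        (p) : A
      (q (h) (p)) : B
    (u (q (h) (p)) (q (h) (p))) : A
  (q (q (q (h) (p)) (p)) (u (q (h) (p)) (q (h) (p)))) : B
  (p) : A
(q (q (q (q (h) (p)) (p)) (u (q (h) (p)) (q (h) (p)))) (p)) : B

well-sorted; sort = B


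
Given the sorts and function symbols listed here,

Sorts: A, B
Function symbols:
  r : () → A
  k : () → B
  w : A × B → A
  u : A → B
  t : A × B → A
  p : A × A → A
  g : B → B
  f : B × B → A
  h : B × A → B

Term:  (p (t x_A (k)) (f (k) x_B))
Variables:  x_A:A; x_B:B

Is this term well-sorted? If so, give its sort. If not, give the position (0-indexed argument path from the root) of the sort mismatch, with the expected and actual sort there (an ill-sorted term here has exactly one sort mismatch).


    x_A : A
    (k) : B
  (t x_A (k)) : A
    (k) : B
    x_B : B
  (f (k) x_B) : A
(p (t x_A (k)) (f (k) x_B)) : A

well-sorted; sort = A


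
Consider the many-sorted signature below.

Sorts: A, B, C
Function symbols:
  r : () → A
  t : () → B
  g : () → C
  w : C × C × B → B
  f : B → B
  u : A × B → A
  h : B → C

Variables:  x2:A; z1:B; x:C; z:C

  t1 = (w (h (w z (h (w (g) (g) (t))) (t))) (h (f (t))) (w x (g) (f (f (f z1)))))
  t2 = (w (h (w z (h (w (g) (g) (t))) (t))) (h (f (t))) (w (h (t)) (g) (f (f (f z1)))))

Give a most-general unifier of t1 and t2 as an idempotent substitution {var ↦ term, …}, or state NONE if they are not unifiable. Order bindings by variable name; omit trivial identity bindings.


{x ↦ (h (t))}


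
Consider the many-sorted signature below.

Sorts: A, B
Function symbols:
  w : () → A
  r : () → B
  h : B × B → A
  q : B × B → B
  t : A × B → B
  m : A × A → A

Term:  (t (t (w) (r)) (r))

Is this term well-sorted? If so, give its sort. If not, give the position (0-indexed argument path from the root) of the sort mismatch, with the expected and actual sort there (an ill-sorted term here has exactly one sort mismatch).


    (w) : A
    (r) : B
  (t (w) (r)) : B
  (r) : B
(t (t (w) (r)) (r)) : ✗ arg 0 at [0] has sort B, expected A

ill-sorted at position [0]: expected A, got B


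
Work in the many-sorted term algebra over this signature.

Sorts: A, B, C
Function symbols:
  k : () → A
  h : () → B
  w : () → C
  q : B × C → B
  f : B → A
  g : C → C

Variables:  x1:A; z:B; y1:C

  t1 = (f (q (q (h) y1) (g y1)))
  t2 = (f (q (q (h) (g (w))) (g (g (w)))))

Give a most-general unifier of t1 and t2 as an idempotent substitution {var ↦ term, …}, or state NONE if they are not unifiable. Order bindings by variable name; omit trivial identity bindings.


{y1 ↦ (g (w))}


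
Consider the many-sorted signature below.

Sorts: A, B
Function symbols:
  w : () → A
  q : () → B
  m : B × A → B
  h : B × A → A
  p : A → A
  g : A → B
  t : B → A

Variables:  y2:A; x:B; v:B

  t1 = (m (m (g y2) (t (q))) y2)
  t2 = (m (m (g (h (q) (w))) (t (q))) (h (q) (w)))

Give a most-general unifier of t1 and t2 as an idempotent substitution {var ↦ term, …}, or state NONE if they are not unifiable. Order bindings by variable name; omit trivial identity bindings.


{y2 ↦ (h (q) (w))}


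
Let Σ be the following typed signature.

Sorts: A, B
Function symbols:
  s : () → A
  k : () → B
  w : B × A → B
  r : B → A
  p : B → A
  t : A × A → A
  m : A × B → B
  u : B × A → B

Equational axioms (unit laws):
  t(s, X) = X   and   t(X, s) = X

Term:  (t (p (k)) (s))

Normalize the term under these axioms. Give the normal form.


1. (t (p (k)) (s))  →  (p (k))

normal form = (p (k))


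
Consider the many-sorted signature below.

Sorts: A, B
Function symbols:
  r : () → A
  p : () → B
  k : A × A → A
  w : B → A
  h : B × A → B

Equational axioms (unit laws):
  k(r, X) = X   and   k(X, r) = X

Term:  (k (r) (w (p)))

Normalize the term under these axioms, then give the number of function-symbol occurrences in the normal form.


1. (k (r) (w (p)))  →  (w (p))
normal form: (w (p))

size = 2


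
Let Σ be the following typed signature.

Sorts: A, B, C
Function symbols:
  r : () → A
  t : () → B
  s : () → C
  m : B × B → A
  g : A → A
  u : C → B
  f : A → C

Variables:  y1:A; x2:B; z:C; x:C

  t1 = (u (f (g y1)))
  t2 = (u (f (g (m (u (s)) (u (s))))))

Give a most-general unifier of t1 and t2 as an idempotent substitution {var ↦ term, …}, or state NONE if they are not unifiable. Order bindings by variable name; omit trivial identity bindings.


{y1 ↦ (m (u (s)) (u (s)))}


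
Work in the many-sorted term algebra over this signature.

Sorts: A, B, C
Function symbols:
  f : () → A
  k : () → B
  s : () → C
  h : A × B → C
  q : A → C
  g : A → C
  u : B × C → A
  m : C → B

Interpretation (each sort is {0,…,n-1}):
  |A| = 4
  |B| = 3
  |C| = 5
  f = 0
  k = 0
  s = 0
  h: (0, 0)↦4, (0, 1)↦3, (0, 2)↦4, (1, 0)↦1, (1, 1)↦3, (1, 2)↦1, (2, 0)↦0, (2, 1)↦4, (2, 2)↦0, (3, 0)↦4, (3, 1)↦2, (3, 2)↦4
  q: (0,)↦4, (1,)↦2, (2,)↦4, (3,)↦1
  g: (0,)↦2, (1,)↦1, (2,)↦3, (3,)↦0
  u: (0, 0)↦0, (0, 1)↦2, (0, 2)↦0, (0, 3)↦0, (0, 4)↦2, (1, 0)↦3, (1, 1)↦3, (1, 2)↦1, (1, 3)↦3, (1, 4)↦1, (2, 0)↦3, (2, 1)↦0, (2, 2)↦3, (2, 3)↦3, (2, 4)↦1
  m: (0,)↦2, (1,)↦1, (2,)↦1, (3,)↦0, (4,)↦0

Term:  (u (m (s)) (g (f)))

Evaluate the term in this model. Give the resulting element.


  s = 0
  (m (s)) = m(0,) = 2
  f = 0
  (g (f)) = g(0,) = 2
  (u (m (s)) (g (f))) = u(2, 2) = 3

value = 3


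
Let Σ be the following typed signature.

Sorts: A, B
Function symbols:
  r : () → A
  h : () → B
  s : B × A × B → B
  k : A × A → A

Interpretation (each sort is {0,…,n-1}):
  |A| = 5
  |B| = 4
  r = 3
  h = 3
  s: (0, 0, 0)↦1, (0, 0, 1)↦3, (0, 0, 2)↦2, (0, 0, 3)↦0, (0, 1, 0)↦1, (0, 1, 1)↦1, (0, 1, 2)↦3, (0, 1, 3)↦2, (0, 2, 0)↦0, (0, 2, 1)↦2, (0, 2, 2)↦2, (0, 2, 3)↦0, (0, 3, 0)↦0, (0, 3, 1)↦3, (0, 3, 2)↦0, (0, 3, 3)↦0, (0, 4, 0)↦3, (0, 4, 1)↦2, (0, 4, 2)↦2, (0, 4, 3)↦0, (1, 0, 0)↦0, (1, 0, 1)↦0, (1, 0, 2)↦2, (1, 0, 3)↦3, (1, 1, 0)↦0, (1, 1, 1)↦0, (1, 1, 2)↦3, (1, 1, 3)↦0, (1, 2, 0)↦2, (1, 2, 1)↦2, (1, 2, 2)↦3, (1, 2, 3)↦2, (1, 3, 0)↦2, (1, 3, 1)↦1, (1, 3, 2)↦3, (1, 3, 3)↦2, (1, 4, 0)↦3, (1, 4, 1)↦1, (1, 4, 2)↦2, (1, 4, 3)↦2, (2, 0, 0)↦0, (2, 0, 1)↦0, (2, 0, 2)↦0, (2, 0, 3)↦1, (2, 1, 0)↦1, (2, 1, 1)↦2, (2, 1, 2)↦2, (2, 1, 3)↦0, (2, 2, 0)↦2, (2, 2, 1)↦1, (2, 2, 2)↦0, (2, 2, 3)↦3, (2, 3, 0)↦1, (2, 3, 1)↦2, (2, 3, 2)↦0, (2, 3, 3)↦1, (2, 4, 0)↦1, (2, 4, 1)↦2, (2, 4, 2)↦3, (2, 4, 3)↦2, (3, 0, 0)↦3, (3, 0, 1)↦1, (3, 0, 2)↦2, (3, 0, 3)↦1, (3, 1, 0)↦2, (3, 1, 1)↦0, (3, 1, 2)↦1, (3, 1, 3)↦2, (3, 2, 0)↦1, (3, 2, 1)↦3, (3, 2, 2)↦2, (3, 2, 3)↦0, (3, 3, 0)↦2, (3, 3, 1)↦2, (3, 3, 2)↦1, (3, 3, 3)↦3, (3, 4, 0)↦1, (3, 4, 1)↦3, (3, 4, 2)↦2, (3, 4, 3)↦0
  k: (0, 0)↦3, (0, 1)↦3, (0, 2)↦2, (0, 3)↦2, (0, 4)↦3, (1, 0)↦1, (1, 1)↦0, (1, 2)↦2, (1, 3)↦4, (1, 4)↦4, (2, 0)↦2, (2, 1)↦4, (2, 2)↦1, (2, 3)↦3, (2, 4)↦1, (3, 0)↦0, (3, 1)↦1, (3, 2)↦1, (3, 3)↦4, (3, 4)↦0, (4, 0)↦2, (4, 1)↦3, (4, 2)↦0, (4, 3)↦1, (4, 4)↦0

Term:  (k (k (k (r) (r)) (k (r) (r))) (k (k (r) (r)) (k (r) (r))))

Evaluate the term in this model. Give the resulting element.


  r = 3
  r = 3
  (k (r) (r)) = k(3, 3) = 4
  r = 3
  r = 3
  (k (r) (r)) = k(3, 3) = 4
  (k (k (r) (r)) (k (r) (r))) = k(4, 4) = 0
  r = 3
  r = 3
  (k (r) (r)) = k(3, 3) = 4
  r = 3
  r = 3
  (k (r) (r)) = k(3, 3) = 4
  (k (k (r) (r)) (k (r) (r))) = k(4, 4) = 0
  (k (k (k (r) (r)) (k (r) (r))) (k (k (r) (r)) (k (r) (r)))) = k(0, 0) = 3

value = 3


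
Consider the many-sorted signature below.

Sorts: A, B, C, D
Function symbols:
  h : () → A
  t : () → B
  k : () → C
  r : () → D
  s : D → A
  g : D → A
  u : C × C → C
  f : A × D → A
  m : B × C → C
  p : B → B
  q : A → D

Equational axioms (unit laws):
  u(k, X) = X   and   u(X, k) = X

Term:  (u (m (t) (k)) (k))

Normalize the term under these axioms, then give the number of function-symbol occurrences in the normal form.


size = 3

1. (u (m (t) (k)) (k))  →  (m (t) (k))
normal form: (m (t) (k))


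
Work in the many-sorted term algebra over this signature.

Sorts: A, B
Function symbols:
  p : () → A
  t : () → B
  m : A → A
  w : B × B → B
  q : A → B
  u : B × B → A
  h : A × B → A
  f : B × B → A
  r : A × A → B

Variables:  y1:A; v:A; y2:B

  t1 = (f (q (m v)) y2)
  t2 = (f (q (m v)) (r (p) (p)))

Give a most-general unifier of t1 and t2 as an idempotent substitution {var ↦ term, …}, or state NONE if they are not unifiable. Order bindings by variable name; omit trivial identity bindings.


{y2 ↦ (r (p) (p))}


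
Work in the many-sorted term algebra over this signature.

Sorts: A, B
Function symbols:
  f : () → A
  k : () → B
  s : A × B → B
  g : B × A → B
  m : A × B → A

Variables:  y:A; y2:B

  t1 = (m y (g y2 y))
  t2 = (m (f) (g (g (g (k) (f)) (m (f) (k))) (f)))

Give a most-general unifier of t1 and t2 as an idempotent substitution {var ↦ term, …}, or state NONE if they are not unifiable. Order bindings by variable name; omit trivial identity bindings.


{y ↦ (f), y2 ↦ (g (g (k) (f)) (m (f) (k)))}


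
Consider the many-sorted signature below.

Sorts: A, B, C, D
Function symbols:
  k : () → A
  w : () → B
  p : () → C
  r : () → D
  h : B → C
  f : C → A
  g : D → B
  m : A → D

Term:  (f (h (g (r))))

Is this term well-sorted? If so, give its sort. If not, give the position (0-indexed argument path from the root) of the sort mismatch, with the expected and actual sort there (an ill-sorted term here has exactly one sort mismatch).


      (r) : D
    (g (r)) : B
  (h (g (r))) : C
(f (h (g (r)))) : A

well-sorted; sort = A


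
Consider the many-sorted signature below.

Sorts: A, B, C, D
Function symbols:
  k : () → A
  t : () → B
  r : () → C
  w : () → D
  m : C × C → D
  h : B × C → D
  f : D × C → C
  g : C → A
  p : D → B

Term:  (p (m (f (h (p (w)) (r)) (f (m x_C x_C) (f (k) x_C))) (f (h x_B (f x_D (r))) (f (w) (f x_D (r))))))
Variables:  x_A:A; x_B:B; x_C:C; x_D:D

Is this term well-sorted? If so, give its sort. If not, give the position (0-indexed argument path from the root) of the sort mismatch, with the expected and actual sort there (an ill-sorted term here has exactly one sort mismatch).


          (w) : D
        (p (w)) : B
        (r) : C
      (h (p (w)) (r)) : D
          x_C : C
          x_C : C
        (m x_C x_C) : D
          (k) : A
          x_C : C
        (f (k) x_C) : ✗ arg 0 at [0, 0, 1, 1, 0] has sort A, expected D
        x_B : B
          x_D : D
          (r) : C
        (f x_D (r)) : C
      (h x_B (f x_D (r))) : D
        (w) : D
          x_D : D
          (r) : C
        (f x_D (r)) : C
      (f (w) (f x_D (r))) : C
    (f (h x_B (f x_D (r))) (f (w) (f x_D (r)))) : C

ill-sorted at position [0, 0, 1, 1, 0]: expected D, got A


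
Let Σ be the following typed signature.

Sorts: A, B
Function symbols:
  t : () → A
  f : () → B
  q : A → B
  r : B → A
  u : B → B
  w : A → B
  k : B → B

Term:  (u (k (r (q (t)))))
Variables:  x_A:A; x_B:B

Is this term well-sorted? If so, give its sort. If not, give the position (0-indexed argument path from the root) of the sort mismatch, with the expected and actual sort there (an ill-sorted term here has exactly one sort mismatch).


ill-sorted at position [0, 0]: expected B, got A

        (t) : A
      (q (t)) : B
    (r (q (t))) : A
  (k (r (q (t)))) : ✗ arg 0 at [0, 0] has sort A, expected B


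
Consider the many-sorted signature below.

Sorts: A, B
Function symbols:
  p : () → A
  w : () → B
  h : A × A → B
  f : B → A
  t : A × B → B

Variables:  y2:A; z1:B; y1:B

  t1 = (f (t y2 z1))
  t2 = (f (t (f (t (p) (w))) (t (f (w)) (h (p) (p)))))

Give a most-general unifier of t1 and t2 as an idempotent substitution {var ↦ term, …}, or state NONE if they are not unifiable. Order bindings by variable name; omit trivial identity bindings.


{y2 ↦ (f (t (p) (w))), z1 ↦ (t (f (w)) (h (p) (p)))}


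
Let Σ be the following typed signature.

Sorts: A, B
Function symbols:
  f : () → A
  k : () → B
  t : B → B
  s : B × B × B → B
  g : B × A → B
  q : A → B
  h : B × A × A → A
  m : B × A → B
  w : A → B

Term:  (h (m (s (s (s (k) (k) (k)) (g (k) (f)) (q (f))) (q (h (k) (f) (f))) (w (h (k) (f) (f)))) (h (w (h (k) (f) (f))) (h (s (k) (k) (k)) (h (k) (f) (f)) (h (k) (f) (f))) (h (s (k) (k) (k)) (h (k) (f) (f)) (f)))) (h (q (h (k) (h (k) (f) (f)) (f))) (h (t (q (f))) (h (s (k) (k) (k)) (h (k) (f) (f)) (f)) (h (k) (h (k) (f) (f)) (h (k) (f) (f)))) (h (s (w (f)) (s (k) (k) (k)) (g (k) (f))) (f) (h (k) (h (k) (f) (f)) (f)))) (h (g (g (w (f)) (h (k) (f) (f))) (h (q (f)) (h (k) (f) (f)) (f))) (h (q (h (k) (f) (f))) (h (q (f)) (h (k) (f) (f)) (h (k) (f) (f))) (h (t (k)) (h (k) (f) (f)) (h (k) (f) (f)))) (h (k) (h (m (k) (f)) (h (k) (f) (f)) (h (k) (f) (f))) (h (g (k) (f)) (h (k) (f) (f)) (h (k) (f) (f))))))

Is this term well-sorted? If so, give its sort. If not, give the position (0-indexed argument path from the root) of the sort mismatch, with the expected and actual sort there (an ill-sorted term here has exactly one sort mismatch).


          (k) : B
          (k) : B
          (k) : B
        (s (k) (k) (k)) : B
          (k) : B
          (f) : A
        (g (k) (f)) : B
          (f) : A
        (q (f)) : B
      (s (s (k) (k) (k)) (g (k) (f)) (q (f))) : B
          (k) : B
          (f) : A
          (f) : A
        (h (k) (f) (f)) : A
      (q (h (k) (f) (f))) : B
          (k) : B
          (f) : A
          (f) : A
        (h (k) (f) (f)) : A
      (w (h (k) (f) (f))) : B
    (s (s (s (k) (k) (k)) (g (k) (f)) (q (f))) (q (h (k) (f) (f))) (w (h (k) (f) (f)))) : B
          (k) : B
          (f) : A
          (f) : A
        (h (k) (f) (f)) : A
      (w (h (k) (f) (f))) : B
          (k) : B
          (k) : B
          (k) : B
        (s (k) (k) (k)) : B
          (k) : B
          (f) : A
          (f) : A
        (h (k) (f) (f)) : A
          (k) : B
          (f) : A
          (f) : A
        (h (k) (f) (f)) : A
      (h (s (k) (k) (k)) (h (k) (f) (f)) (h (k) (f) (f))) : A
          (k) : B
          (k) : B
          (k) : B
        (s (k) (k) (k)) : B
          (k) : B
          (f) : A
          (f) : A
        (h (k) (f) (f)) : A
        (f) : A
      (h (s (k) (k) (k)) (h (k) (f) (f)) (f)) : A
    (h (w (h (k) (f) (f))) (h (s (k) (k) (k)) (h (k) (f) (f)) (h (k) (f) (f))) (h (s (k) (k) (k)) (h (k) (f) (f)) (f))) : A
  (m (s (s (s (k) (k) (k)) (g (k) (f)) (q (f))) (q (h (k) (f) (f))) (w (h (k) (f) (f)))) (h (w (h (k) (f) (f))) (h (s (k) (k) (k)) (h (k) (f) (f)) (h (k) (f) (f))) (h (s (k) (k) (k)) (h (k) (f) (f)) (f)))) : B
        (k) : B
          (k) : B
          (f) : A
          (f) : A
        (h (k) (f) (f)) : A
        (f) : A
      (h (k) (h (k) (f) (f)) (f)) : A
    (q (h (k) (h (k) (f) (f)) (f))) : B
          (f) : A
        (q (f)) : B
      (t (q (f))) : B
          (k) : B
          (k) : B
          (k) : B
        (s (k) (k) (k)) : B
          (k) : B
          (f) : A
          (f) : A
        (h (k) (f) (f)) : A
        (f) : A
      (h (s (k) (k) (k)) (h (k) (f) (f)) (f)) : A
        (k) : B
          (k) : B
          (f) : A
          (f) : A
        (h (k) (f) (f)) : A
          (k) : B
          (f) : A
          (f) : A
        (h (k) (f) (f)) : A
      (h (k) (h (k) (f) (f)) (h (k) (f) (f))) : A
    (h (t (q (f))) (h (s (k) (k) (k)) (h (k) (f) (f)) (f)) (h (k) (h (k) (f) (f)) (h (k) (f) (f)))) : A
          (f) : A
        (w (f)) : B
          (k) : B
          (k) : B
          (k) : B
        (s (k) (k) (k)) : B
          (k) : B
          (f) : A
        (g (k) (f)) : B
      (s (w (f)) (s (k) (k) (k)) (g (k) (f))) : B
      (f) : A
        (k) : B
          (k) : B
          (f) : A
          (f) : A
        (h (k) (f) (f)) : A
        (f) : A
      (h (k) (h (k) (f) (f)) (f)) : A
    (h (s (w (f)) (s (k) (k) (k)) (g (k) (f))) (f) (h (k) (h (k) (f) (f)) (f))) : A
  (h (q (h (k) (h (k) (f) (f)) (f))) (h (t (q (f))) (h (s (k) (k) (k)) (h (k) (f) (f)) (f)) (h (k) (h (k) (f) (f)) (h (k) (f) (f)))) (h (s (w (f)) (s (k) (k) (k)) (g (k) (f))) (f) (h (k) (h (k) (f) (f)) (f)))) : A
          (f) : A
        (w (f)) : B
          (k) : B
          (f) : A
          (f) : A
        (h (k) (f) (f)) : A
      (g (w (f)) (h (k) (f) (f))) : B
          (f) : A
        (q (f)) : B
          (k) : B
          (f) : A
          (f) : A
        (h (k) (f) (f)) : A
        (f) : A
      (h (q (f)) (h (k) (f) (f)) (f)) : A
    (g (g (w (f)) (h (k) (f) (f))) (h (q (f)) (h (k) (f) (f)) (f))) : B
          (k) : B
          (f) : A
          (f) : A
        (h (k) (f) (f)) : A
      (q (h (k) (f) (f))) : B
          (f) : A
        (q (f)) : B
          (k) : B
          (f) : A
          (f) : A
        (h (k) (f) (f)) : A
          (k) : B
          (f) : A
          (f) : A
        (h (k) (f) (f)) : A
      (h (q (f)) (h (k) (f) (f)) (h (k) (f) (f))) : A
          (k) : B
        (t (k)) : B
          (k) : B
          (f) : A
          (f) : A
        (h (k) (f) (f)) : A
          (k) : B
          (f) : A
          (f) : A
        (h (k) (f) (f)) : A
      (h (t (k)) (h (k) (f) (f)) (h (k) (f) (f))) : A
    (h (q (h (k) (f) (f))) (h (q (f)) (h (k) (f) (f)) (h (k) (f) (f))) (h (t (k)) (h (k) (f) (f)) (h (k) (f) (f)))) : A
      (k) : B
          (k) : B
          (f) : A
        (m (k) (f)) : B
          (k) : B
          (f) : A
          (f) : A
        (h (k) (f) (f)) : A
          (k) : B
          (f) : A
          (f) : A
        (h (k) (f) (f)) : A
      (h (m (k) (f)) (h (k) (f) (f)) (h (k) (f) (f))) : A
          (k) : B
          (f) : A
        (g (k) (f)) : B
          (k) : B
          (f) : A
          (f) : A
        (h (k) (f) (f)) : A
          (k) : B
          (f) : A
          (f) : A
        (h (k) (f) (f)) : A
      (h (g (k) (f)) (h (k) (f) (f)) (h (k) (f) (f))) : A
    (h (k) (h (m (k) (f)) (h (k) (f) (f)) (h (k) (f) (f))) (h (g (k) (f)) (h (k) (f) (f)) (h (k) (f) (f)))) : A
  (h (g (g (w (f)) (h (k) (f) (f))) (h (q (f)) (h (k) (f) (f)) (f))) (h (q (h (k) (f) (f))) (h (q (f)) (h (k) (f) (f)) (h (k) (f) (f))) (h (t (k)) (h (k) (f) (f)) (h (k) (f) (f)))) (h (k) (h (m (k) (f)) (h (k) (f) (f)) (h (k) (f) (f))) (h (g (k) (f)) (h (k) (f) (f)) (h (k) (f) (f))))) : A
(h (m (s (s (s (k) (k) (k)) (g (k) (f)) (q (f))) (q (h (k) (f) (f))) (w (h (k) (f) (f)))) (h (w (h (k) (f) (f))) (h (s (k) (k) (k)) (h (k) (f) (f)) (h (k) (f) (f))) (h (s (k) (k) (k)) (h (k) (f) (f)) (f)))) (h (q (h (k) (h (k) (f) (f)) (f))) (h (t (q (f))) (h (s (k) (k) (k)) (h (k) (f) (f)) (f)) (h (k) (h (k) (f) (f)) (h (k) (f) (f)))) (h (s (w (f)) (s (k) (k) (k)) (g (k) (f))) (f) (h (k) (h (k) (f) (f)) (f)))) (h (g (g (w (f)) (h (k) (f) (f))) (h (q (f)) (h (k) (f) (f)) (f))) (h (q (h (k) (f) (f))) (h (q (f)) (h (k) (f) (f)) (h (k) (f) (f))) (h (t (k)) (h (k) (f) (f)) (h (k) (f) (f)))) (h (k) (h (m (k) (f)) (h (k) (f) (f)) (h (k) (f) (f))) (h (g (k) (f)) (h (k) (f) (f)) (h (k) (f) (f)))))) : A

well-sorted; sort = A
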